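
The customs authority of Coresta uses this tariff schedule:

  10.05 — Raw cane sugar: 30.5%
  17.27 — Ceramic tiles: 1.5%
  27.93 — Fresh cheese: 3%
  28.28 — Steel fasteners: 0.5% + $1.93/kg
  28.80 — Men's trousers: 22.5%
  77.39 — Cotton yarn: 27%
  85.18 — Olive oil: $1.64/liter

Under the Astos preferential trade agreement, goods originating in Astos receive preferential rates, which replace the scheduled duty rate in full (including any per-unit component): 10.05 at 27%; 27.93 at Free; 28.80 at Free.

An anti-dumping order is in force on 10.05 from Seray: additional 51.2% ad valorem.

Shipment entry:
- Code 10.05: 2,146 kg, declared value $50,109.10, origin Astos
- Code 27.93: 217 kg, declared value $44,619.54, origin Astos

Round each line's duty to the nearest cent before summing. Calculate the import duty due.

Line 1 (10.05, Astos, 2,146 kg, $50,109.10):
Base rate for 10.05 is 30.5%.
Origin Astos qualifies under the Coresta–Astos agreement and 10.05 is covered: preferential rate 27% applies instead.
The additional-duty order on 10.05 targets Seray, not Astos; it does not apply.
Duty = $50,109.10 × 27% = $13,529.46.
Line 2 (27.93, Astos, 217 kg, $44,619.54):
Base rate for 27.93 is 3%.
Origin Astos qualifies under the Coresta–Astos agreement and 27.93 is covered: preferential rate Free applies instead.
Duty = $44,619.54 × 0% = $0.00.
Total = $13,529.46 + $0.00 = $13,529.46.

$13,529.46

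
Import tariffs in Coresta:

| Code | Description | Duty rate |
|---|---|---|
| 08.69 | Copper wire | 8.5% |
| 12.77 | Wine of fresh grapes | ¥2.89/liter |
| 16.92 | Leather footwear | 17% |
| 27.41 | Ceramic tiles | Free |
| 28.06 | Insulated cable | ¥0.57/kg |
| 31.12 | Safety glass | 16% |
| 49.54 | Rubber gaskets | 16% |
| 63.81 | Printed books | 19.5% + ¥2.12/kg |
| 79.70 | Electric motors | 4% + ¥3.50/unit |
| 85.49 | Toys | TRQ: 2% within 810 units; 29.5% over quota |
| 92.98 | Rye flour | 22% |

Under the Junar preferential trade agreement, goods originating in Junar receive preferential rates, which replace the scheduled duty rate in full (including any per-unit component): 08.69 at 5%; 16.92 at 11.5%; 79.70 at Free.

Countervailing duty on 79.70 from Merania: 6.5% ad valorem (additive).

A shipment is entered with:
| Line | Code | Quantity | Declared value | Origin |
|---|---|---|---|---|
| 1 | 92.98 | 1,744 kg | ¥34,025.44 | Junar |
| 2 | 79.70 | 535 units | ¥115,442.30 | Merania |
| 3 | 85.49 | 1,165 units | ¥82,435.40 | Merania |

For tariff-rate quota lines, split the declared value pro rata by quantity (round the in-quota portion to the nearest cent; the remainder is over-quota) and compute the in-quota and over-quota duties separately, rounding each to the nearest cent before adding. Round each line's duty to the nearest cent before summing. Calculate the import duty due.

Line 1 (92.98, Junar, 1,744 kg, ¥34,025.44):
Base rate for 92.98 is 22%.
Origin Junar is the FTA partner but 92.98 is not on the preference list; base rate stands.
Duty = ¥34,025.44 × 22% = ¥7,485.60.
Line 2 (79.70, Merania, 535 units, ¥115,442.30):
Base rate for 79.70 is 4% + ¥3.50/unit.
79.70 has an FTA preferential rate, but origin Merania is not Junar; base rate stands.
Additional duty on 79.70 from Merania: +6.5%. Applied ad valorem rate: 4% + 6.5% = 10.5%.
Duty = ¥115,442.30 × 10.5% + 535 × ¥3.50 = ¥13,993.94.
Line 3 (85.49, Merania, 1,165 units, ¥82,435.40):
Code 85.49 is under a tariff-rate quota (threshold 810 units). In-quota: 810 units at 2%; over-quota: 355 units at 29.5%.
Pro-rata value split: in-quota = ¥82,435.40 × 810/1,165 = ¥57,315.60; over-quota = ¥82,435.40 − ¥57,315.60 = ¥25,119.80.
In-quota duty = ¥57,315.60 × 2% = ¥1,146.31. Over-quota duty = ¥25,119.80 × 29.5% = ¥7,410.34.
Line duty = ¥1,146.31 + ¥7,410.34 = ¥8,556.65.
Total = ¥7,485.60 + ¥13,993.94 + ¥8,556.65 = ¥30,036.19.

¥30,036.19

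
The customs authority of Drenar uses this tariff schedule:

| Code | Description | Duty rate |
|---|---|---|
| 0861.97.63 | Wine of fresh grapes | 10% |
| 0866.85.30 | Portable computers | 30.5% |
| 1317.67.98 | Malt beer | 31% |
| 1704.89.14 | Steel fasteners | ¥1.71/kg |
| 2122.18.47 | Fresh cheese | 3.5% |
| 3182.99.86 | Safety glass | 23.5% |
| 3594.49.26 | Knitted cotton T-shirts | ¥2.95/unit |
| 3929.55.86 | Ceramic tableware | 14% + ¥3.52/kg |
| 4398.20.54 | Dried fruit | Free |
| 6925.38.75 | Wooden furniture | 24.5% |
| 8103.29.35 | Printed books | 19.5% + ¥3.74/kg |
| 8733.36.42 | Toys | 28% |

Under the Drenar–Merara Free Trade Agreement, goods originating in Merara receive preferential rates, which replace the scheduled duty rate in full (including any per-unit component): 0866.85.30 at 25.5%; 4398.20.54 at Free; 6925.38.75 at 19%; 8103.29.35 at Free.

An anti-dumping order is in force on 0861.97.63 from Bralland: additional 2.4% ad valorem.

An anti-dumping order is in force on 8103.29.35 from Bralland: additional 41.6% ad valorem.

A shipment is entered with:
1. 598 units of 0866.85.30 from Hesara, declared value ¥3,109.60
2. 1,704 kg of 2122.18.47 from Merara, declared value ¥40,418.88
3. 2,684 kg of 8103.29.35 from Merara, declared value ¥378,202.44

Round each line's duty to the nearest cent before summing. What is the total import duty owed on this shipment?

¥2,363.09

Line 1 (0866.85.30, Hesara, 598 units, ¥3,109.60):
Base rate for 0866.85.30 is 30.5%.
0866.85.30 has an FTA preferential rate, but origin Hesara is not Merara; base rate stands.
Duty = ¥3,109.60 × 30.5% = ¥948.43.
Line 2 (2122.18.47, Merara, 1,704 kg, ¥40,418.88):
Base rate for 2122.18.47 is 3.5%.
Origin Merara is the FTA partner but 2122.18.47 is not on the preference list; base rate stands.
Duty = ¥40,418.88 × 3.5% = ¥1,414.66.
Line 3 (8103.29.35, Merara, 2,684 kg, ¥378,202.44):
Base rate for 8103.29.35 is 19.5% + ¥3.74/kg.
Origin Merara qualifies under the Drenar–Merara agreement and 8103.29.35 is covered: preferential rate Free applies instead.
The additional-duty order on 8103.29.35 targets Bralland, not Merara; it does not apply.
Duty = ¥378,202.44 × 0% = ¥0.00.
Total = ¥948.43 + ¥1,414.66 + ¥0.00 = ¥2,363.09.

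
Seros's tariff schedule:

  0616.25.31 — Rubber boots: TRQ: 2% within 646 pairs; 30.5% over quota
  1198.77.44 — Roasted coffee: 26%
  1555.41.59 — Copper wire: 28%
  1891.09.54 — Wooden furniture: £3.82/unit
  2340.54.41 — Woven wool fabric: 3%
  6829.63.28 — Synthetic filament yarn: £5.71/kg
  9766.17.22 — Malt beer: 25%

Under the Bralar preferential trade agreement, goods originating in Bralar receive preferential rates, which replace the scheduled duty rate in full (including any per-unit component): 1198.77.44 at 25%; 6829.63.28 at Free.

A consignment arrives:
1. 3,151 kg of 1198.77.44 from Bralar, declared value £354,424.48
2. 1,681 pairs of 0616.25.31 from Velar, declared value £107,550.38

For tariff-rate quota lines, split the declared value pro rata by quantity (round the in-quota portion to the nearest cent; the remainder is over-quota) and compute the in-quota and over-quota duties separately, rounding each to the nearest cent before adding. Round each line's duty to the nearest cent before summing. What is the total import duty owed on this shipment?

Line 1 (1198.77.44, Bralar, 3,151 kg, £354,424.48):
Base rate for 1198.77.44 is 26%.
Origin Bralar qualifies under the Seros–Bralar agreement and 1198.77.44 is covered: preferential rate 25% applies instead.
Duty = £354,424.48 × 25% = £88,606.12.
Line 2 (0616.25.31, Velar, 1,681 pairs, £107,550.38):
Code 0616.25.31 is under a tariff-rate quota (threshold 646 pairs). In-quota: 646 pairs at 2%; over-quota: 1,035 pairs at 30.5%.
Pro-rata value split: in-quota = £107,550.38 × 646/1,681 = £41,331.08; over-quota = £107,550.38 − £41,331.08 = £66,219.30.
In-quota duty = £41,331.08 × 2% = £826.62. Over-quota duty = £66,219.30 × 30.5% = £20,196.89.
Line duty = £826.62 + £20,196.89 = £21,023.51.
Total = £88,606.12 + £21,023.51 = £109,629.63.

£109,629.63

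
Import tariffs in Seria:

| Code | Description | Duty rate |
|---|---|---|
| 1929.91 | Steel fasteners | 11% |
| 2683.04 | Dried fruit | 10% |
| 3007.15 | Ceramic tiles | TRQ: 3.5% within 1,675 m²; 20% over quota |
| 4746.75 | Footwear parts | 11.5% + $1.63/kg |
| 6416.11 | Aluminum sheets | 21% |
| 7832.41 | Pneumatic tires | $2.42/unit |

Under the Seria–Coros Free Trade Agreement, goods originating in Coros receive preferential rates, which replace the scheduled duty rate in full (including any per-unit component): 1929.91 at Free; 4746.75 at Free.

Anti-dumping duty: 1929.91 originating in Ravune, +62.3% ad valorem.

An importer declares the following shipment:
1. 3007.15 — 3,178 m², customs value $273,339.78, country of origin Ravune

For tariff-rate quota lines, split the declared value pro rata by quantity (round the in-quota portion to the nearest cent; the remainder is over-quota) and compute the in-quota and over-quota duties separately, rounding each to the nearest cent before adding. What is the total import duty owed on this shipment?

Line 1 (3007.15, Ravune, 3,178 m², $273,339.78):
Code 3007.15 is under a tariff-rate quota (threshold 1,675 m²). In-quota: 1,675 m² at 3.5%; over-quota: 1,503 m² at 20%.
Pro-rata value split: in-quota = $273,339.78 × 1,675/3,178 = $144,066.75; over-quota = $273,339.78 − $144,066.75 = $129,273.03.
In-quota duty = $144,066.75 × 3.5% = $5,042.34. Over-quota duty = $129,273.03 × 20% = $25,854.61.
Line duty = $5,042.34 + $25,854.61 = $30,896.95.

$30,896.95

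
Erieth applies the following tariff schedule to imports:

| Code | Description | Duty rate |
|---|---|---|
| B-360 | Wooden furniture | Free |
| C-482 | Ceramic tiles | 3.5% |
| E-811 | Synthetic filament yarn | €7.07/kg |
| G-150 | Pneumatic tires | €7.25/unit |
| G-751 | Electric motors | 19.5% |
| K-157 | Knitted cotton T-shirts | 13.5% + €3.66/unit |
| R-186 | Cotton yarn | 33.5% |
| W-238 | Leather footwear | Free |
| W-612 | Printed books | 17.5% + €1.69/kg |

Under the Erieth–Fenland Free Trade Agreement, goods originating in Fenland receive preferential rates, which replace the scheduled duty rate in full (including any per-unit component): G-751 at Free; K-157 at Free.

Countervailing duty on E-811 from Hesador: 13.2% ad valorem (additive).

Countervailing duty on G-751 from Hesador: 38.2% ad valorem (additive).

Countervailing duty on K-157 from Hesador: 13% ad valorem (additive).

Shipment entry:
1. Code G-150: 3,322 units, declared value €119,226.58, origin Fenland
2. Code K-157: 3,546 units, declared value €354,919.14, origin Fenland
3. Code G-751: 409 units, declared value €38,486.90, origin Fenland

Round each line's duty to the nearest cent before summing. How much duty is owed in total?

Line 1 (G-150, Fenland, 3,322 units, €119,226.58):
Base rate for G-150 is €7.25/unit.
Origin Fenland is the FTA partner but G-150 is not on the preference list; base rate stands.
Duty = 3,322 × €7.25 = €24,084.50.
Line 2 (K-157, Fenland, 3,546 units, €354,919.14):
Base rate for K-157 is 13.5% + €3.66/unit.
Origin Fenland qualifies under the Erieth–Fenland agreement and K-157 is covered: preferential rate Free applies instead.
The additional-duty order on K-157 targets Hesador, not Fenland; it does not apply.
Duty = €354,919.14 × 0% = €0.00.
Line 3 (G-751, Fenland, 409 units, €38,486.90):
Base rate for G-751 is 19.5%.
Origin Fenland qualifies under the Erieth–Fenland agreement and G-751 is covered: preferential rate Free applies instead.
The additional-duty order on G-751 targets Hesador, not Fenland; it does not apply.
Duty = €38,486.90 × 0% = €0.00.
Total = €24,084.50 + €0.00 + €0.00 = €24,084.50.

€24,084.50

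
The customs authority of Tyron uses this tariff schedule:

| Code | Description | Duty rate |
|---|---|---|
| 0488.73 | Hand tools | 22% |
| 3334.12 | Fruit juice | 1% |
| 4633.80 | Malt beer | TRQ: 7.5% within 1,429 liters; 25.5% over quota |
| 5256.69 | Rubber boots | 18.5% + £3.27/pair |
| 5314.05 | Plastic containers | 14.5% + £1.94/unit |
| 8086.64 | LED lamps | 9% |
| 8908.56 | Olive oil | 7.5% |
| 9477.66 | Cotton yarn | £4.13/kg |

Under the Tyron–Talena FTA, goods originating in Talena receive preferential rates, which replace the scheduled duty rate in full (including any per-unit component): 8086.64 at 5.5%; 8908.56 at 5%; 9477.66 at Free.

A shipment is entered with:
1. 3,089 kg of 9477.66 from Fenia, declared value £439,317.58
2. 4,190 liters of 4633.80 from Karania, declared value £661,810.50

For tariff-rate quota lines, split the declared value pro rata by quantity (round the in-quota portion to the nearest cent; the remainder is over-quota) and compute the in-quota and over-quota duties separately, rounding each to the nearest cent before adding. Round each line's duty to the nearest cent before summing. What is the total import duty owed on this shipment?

£140,891.35

Line 1 (9477.66, Fenia, 3,089 kg, £439,317.58):
Base rate for 9477.66 is £4.13/kg.
9477.66 has an FTA preferential rate, but origin Fenia is not Talena; base rate stands.
Duty = 3,089 × £4.13 = £12,757.57.
Line 2 (4633.80, Karania, 4,190 liters, £661,810.50):
Code 4633.80 is under a tariff-rate quota (threshold 1,429 liters). In-quota: 1,429 liters at 7.5%; over-quota: 2,761 liters at 25.5%.
Pro-rata value split: in-quota = £661,810.50 × 1,429/4,190 = £225,710.55; over-quota = £661,810.50 − £225,710.55 = £436,099.95.
In-quota duty = £225,710.55 × 7.5% = £16,928.29. Over-quota duty = £436,099.95 × 25.5% = £111,205.49.
Line duty = £16,928.29 + £111,205.49 = £128,133.78.
Total = £12,757.57 + £128,133.78 = £140,891.35.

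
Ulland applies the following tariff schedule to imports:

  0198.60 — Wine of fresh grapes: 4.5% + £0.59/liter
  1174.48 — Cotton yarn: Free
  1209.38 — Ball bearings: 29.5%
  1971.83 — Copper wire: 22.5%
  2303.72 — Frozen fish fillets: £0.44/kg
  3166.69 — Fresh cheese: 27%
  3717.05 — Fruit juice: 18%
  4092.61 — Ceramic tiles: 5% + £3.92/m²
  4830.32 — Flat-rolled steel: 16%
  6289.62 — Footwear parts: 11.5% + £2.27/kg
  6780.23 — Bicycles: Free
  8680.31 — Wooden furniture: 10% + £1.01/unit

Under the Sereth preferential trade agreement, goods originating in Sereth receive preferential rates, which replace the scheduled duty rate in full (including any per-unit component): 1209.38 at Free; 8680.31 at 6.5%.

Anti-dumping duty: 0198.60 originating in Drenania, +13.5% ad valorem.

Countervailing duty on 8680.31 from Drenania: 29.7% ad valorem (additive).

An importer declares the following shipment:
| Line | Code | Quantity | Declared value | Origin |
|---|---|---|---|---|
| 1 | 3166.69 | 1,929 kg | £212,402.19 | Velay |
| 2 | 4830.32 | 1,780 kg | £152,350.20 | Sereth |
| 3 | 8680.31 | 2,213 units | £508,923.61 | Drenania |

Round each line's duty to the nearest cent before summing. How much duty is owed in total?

Line 1 (3166.69, Velay, 1,929 kg, £212,402.19):
Base rate for 3166.69 is 27%.
Duty = £212,402.19 × 27% = £57,348.59.
Line 2 (4830.32, Sereth, 1,780 kg, £152,350.20):
Base rate for 4830.32 is 16%.
Origin Sereth is the FTA partner but 4830.32 is not on the preference list; base rate stands.
Duty = £152,350.20 × 16% = £24,376.03.
Line 3 (8680.31, Drenania, 2,213 units, £508,923.61):
Base rate for 8680.31 is 10% + £1.01/unit.
8680.31 has an FTA preferential rate, but origin Drenania is not Sereth; base rate stands.
Additional duty on 8680.31 from Drenania: +29.7%. Applied ad valorem rate: 10% + 29.7% = 39.7%.
Duty = £508,923.61 × 39.7% + 2,213 × £1.01 = £204,277.80.
Total = £57,348.59 + £24,376.03 + £204,277.80 = £286,002.42.

£286,002.42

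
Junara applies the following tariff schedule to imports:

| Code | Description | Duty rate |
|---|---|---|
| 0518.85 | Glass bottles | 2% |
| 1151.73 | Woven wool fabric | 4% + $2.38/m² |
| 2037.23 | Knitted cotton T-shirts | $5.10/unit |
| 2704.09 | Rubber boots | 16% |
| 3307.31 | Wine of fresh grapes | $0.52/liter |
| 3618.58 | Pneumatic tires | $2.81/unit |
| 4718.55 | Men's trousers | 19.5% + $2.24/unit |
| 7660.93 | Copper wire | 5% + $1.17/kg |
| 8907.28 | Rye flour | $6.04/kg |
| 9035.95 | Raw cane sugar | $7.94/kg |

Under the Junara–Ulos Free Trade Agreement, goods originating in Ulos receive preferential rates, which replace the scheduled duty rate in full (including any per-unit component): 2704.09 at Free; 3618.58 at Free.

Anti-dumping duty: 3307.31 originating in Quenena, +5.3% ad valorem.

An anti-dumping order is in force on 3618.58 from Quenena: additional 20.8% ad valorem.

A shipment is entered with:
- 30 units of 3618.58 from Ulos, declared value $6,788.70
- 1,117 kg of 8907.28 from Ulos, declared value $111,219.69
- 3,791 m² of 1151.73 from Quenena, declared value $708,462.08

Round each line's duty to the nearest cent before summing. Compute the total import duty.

$44,107.74

Line 1 (3618.58, Ulos, 30 units, $6,788.70):
Base rate for 3618.58 is $2.81/unit.
Origin Ulos qualifies under the Junara–Ulos agreement and 3618.58 is covered: preferential rate Free applies instead.
The additional-duty order on 3618.58 targets Quenena, not Ulos; it does not apply.
Duty = $6,788.70 × 0% = $0.00.
Line 2 (8907.28, Ulos, 1,117 kg, $111,219.69):
Base rate for 8907.28 is $6.04/kg.
Origin Ulos is the FTA partner but 8907.28 is not on the preference list; base rate stands.
Duty = 1,117 × $6.04 = $6,746.68.
Line 3 (1151.73, Quenena, 3,791 m², $708,462.08):
Base rate for 1151.73 is 4% + $2.38/m².
Duty = $708,462.08 × 4% + 3,791 × $2.38 = $37,361.06.
Total = $0.00 + $6,746.68 + $37,361.06 = $44,107.74.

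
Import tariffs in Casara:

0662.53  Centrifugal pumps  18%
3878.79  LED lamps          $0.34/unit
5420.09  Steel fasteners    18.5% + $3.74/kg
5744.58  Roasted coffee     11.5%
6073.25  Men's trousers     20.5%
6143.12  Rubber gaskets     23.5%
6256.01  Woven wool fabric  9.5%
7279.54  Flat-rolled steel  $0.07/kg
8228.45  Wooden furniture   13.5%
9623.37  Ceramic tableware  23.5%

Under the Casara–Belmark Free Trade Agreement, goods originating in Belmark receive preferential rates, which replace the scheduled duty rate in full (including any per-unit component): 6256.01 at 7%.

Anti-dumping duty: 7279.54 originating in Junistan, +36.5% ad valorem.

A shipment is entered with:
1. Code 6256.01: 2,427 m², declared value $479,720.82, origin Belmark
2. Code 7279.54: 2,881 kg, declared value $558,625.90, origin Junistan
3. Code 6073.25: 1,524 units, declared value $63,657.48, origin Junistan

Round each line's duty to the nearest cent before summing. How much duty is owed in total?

Line 1 (6256.01, Belmark, 2,427 m², $479,720.82):
Base rate for 6256.01 is 9.5%.
Origin Belmark qualifies under the Casara–Belmark agreement and 6256.01 is covered: preferential rate 7% applies instead.
Duty = $479,720.82 × 7% = $33,580.46.
Line 2 (7279.54, Junistan, 2,881 kg, $558,625.90):
Base rate for 7279.54 is $0.07/kg.
Additional duty on 7279.54 from Junistan: +36.5% ad valorem. Applied ad valorem rate = 36.5%.
Duty = $558,625.90 × 36.5% + 2,881 × $0.07 = $204,100.12.
Line 3 (6073.25, Junistan, 1,524 units, $63,657.48):
Base rate for 6073.25 is 20.5%.
Duty = $63,657.48 × 20.5% = $13,049.78.
Total = $33,580.46 + $204,100.12 + $13,049.78 = $250,730.36.

$250,730.36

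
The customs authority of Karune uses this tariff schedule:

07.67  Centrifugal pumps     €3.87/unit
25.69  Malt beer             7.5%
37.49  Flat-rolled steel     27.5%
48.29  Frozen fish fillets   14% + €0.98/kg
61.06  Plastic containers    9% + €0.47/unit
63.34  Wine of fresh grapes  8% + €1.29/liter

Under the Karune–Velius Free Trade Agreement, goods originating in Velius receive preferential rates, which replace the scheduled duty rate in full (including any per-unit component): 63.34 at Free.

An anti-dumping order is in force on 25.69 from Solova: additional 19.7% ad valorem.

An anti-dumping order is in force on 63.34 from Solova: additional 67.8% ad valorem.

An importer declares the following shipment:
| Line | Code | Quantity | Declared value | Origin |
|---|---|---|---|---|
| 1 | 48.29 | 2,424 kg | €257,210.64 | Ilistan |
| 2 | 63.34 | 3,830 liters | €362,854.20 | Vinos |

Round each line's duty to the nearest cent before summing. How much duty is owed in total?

€72,354.05

Line 1 (48.29, Ilistan, 2,424 kg, €257,210.64):
Base rate for 48.29 is 14% + €0.98/kg.
Duty = €257,210.64 × 14% + 2,424 × €0.98 = €38,385.01.
Line 2 (63.34, Vinos, 3,830 liters, €362,854.20):
Base rate for 63.34 is 8% + €1.29/liter.
63.34 has an FTA preferential rate, but origin Vinos is not Velius; base rate stands.
The additional-duty order on 63.34 targets Solova, not Vinos; it does not apply.
Duty = €362,854.20 × 8% + 3,830 × €1.29 = €33,969.04.
Total = €38,385.01 + €33,969.04 = €72,354.05.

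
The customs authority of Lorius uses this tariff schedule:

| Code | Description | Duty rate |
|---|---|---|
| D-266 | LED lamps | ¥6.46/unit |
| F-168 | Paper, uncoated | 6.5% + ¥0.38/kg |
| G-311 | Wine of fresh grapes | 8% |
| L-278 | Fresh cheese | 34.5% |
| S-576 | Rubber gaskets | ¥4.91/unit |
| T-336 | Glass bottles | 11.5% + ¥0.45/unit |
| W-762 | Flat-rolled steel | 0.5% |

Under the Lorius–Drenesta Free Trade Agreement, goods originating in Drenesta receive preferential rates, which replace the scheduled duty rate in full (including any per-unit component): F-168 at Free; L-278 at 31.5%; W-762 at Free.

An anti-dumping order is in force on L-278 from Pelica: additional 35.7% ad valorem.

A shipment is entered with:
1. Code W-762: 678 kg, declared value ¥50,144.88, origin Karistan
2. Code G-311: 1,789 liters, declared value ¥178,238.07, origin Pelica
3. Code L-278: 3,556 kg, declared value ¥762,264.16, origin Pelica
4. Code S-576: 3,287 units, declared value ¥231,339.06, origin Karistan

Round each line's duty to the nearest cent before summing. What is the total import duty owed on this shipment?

Line 1 (W-762, Karistan, 678 kg, ¥50,144.88):
Base rate for W-762 is 0.5%.
W-762 has an FTA preferential rate, but origin Karistan is not Drenesta; base rate stands.
Duty = ¥50,144.88 × 0.5% = ¥250.72.
Line 2 (G-311, Pelica, 1,789 liters, ¥178,238.07):
Base rate for G-311 is 8%.
Duty = ¥178,238.07 × 8% = ¥14,259.05.
Line 3 (L-278, Pelica, 3,556 kg, ¥762,264.16):
Base rate for L-278 is 34.5%.
L-278 has an FTA preferential rate, but origin Pelica is not Drenesta; base rate stands.
Additional duty on L-278 from Pelica: +35.7%. Applied ad valorem rate: 34.5% + 35.7% = 70.2%.
Duty = ¥762,264.16 × 70.2% = ¥535,109.44.
Line 4 (S-576, Karistan, 3,287 units, ¥231,339.06):
Base rate for S-576 is ¥4.91/unit.
Duty = 3,287 × ¥4.91 = ¥16,139.17.
Total = ¥250.72 + ¥14,259.05 + ¥535,109.44 + ¥16,139.17 = ¥565,758.38.

¥565,758.38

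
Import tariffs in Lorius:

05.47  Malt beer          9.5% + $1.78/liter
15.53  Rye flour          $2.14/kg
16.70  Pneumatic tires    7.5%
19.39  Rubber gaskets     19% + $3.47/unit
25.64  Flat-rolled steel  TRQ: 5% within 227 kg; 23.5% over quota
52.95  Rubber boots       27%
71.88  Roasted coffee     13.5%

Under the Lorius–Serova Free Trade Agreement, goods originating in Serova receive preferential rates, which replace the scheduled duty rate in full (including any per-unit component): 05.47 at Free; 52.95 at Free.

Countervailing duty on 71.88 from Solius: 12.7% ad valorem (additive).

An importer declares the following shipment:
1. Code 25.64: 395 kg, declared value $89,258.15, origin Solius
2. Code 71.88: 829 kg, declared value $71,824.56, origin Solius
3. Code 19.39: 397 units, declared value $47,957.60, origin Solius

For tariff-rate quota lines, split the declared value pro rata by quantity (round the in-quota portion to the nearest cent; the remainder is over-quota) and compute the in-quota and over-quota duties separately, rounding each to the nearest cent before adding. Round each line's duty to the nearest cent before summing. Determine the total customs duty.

Line 1 (25.64, Solius, 395 kg, $89,258.15):
Code 25.64 is under a tariff-rate quota (threshold 227 kg). In-quota: 227 kg at 5%; over-quota: 168 kg at 23.5%.
Pro-rata value split: in-quota = $89,258.15 × 227/395 = $51,295.19; over-quota = $89,258.15 − $51,295.19 = $37,962.96.
In-quota duty = $51,295.19 × 5% = $2,564.76. Over-quota duty = $37,962.96 × 23.5% = $8,921.30.
Line duty = $2,564.76 + $8,921.30 = $11,486.06.
Line 2 (71.88, Solius, 829 kg, $71,824.56):
Base rate for 71.88 is 13.5%.
Additional duty on 71.88 from Solius: +12.7%. Applied ad valorem rate: 13.5% + 12.7% = 26.2%.
Duty = $71,824.56 × 26.2% = $18,818.03.
Line 3 (19.39, Solius, 397 units, $47,957.60):
Base rate for 19.39 is 19% + $3.47/unit.
Duty = $47,957.60 × 19% + 397 × $3.47 = $10,489.53.
Total = $11,486.06 + $18,818.03 + $10,489.53 = $40,793.62.

$40,793.62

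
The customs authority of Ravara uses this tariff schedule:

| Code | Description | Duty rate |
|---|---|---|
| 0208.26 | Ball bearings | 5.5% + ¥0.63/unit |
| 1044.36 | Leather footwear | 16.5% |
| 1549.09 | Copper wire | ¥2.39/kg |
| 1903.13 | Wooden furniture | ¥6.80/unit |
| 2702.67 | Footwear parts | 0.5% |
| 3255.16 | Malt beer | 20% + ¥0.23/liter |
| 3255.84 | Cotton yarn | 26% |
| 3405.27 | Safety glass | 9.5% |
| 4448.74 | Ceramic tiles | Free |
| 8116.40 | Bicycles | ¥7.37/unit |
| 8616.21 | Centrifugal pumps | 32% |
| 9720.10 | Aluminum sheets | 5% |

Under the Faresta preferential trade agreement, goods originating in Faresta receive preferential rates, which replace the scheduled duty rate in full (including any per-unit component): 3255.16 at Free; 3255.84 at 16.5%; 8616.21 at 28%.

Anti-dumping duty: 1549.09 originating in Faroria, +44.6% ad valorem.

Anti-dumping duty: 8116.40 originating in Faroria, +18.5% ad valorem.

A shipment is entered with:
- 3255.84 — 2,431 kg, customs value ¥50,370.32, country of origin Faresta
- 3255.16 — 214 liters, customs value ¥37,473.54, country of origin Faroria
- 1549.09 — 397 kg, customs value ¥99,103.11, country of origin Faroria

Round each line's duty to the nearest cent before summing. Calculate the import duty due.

Line 1 (3255.84, Faresta, 2,431 kg, ¥50,370.32):
Base rate for 3255.84 is 26%.
Origin Faresta qualifies under the Ravara–Faresta agreement and 3255.84 is covered: preferential rate 16.5% applies instead.
Duty = ¥50,370.32 × 16.5% = ¥8,311.10.
Line 2 (3255.16, Faroria, 214 liters, ¥37,473.54):
Base rate for 3255.16 is 20% + ¥0.23/liter.
3255.16 has an FTA preferential rate, but origin Faroria is not Faresta; base rate stands.
Duty = ¥37,473.54 × 20% + 214 × ¥0.23 = ¥7,543.93.
Line 3 (1549.09, Faroria, 397 kg, ¥99,103.11):
Base rate for 1549.09 is ¥2.39/kg.
Additional duty on 1549.09 from Faroria: +44.6% ad valorem. Applied ad valorem rate = 44.6%.
Duty = ¥99,103.11 × 44.6% + 397 × ¥2.39 = ¥45,148.82.
Total = ¥8,311.10 + ¥7,543.93 + ¥45,148.82 = ¥61,003.85.

¥61,003.85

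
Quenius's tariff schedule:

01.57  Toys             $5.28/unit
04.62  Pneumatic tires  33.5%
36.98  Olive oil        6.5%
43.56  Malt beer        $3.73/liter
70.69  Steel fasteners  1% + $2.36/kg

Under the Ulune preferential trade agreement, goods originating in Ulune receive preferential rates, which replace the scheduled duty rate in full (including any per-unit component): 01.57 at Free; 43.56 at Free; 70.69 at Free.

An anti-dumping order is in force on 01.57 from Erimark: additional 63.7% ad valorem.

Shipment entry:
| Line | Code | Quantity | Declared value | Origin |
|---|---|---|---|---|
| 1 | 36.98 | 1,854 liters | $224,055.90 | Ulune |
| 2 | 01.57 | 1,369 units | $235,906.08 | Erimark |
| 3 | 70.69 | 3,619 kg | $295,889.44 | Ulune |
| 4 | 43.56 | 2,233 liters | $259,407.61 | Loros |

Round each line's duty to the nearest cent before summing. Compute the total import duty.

$180,393.21

Line 1 (36.98, Ulune, 1,854 liters, $224,055.90):
Base rate for 36.98 is 6.5%.
Origin Ulune is the FTA partner but 36.98 is not on the preference list; base rate stands.
Duty = $224,055.90 × 6.5% = $14,563.63.
Line 2 (01.57, Erimark, 1,369 units, $235,906.08):
Base rate for 01.57 is $5.28/unit.
01.57 has an FTA preferential rate, but origin Erimark is not Ulune; base rate stands.
Additional duty on 01.57 from Erimark: +63.7% ad valorem. Applied ad valorem rate = 63.7%.
Duty = $235,906.08 × 63.7% + 1,369 × $5.28 = $157,500.49.
Line 3 (70.69, Ulune, 3,619 kg, $295,889.44):
Base rate for 70.69 is 1% + $2.36/kg.
Origin Ulune qualifies under the Quenius–Ulune agreement and 70.69 is covered: preferential rate Free applies instead.
Duty = $295,889.44 × 0% = $0.00.
Line 4 (43.56, Loros, 2,233 liters, $259,407.61):
Base rate for 43.56 is $3.73/liter.
43.56 has an FTA preferential rate, but origin Loros is not Ulune; base rate stands.
Duty = 2,233 × $3.73 = $8,329.09.
Total = $14,563.63 + $157,500.49 + $0.00 + $8,329.09 = $180,393.21.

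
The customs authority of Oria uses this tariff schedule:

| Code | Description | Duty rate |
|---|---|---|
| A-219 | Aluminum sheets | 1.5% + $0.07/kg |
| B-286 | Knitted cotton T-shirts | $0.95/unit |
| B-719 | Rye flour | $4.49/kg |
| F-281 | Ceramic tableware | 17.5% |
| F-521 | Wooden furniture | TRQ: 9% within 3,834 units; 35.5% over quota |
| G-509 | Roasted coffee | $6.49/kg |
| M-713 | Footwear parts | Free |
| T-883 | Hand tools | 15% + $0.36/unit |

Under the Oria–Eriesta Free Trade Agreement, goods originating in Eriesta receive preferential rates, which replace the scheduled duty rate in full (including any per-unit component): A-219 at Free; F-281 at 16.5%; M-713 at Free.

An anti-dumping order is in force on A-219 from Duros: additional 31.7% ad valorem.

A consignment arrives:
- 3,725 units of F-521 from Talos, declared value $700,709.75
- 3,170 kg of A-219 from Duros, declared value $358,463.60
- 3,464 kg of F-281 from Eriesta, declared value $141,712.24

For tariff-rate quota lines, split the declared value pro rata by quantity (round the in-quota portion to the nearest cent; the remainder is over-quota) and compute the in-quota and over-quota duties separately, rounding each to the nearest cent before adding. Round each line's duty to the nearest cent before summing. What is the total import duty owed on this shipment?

$205,678.22

Line 1 (F-521, Talos, 3,725 units, $700,709.75):
Code F-521 is under a tariff-rate quota (threshold 3,834 units). Quantity 3,725 units is within the quota, so the in-quota rate 9% applies to the full value.
Duty = $700,709.75 × 9% = $63,063.88.
Line 2 (A-219, Duros, 3,170 kg, $358,463.60):
Base rate for A-219 is 1.5% + $0.07/kg.
A-219 has an FTA preferential rate, but origin Duros is not Eriesta; base rate stands.
Additional duty on A-219 from Duros: +31.7%. Applied ad valorem rate: 1.5% + 31.7% = 33.2%.
Duty = $358,463.60 × 33.2% + 3,170 × $0.07 = $119,231.82.
Line 3 (F-281, Eriesta, 3,464 kg, $141,712.24):
Base rate for F-281 is 17.5%.
Origin Eriesta qualifies under the Oria–Eriesta agreement and F-281 is covered: preferential rate 16.5% applies instead.
Duty = $141,712.24 × 16.5% = $23,382.52.
Total = $63,063.88 + $119,231.82 + $23,382.52 = $205,678.22.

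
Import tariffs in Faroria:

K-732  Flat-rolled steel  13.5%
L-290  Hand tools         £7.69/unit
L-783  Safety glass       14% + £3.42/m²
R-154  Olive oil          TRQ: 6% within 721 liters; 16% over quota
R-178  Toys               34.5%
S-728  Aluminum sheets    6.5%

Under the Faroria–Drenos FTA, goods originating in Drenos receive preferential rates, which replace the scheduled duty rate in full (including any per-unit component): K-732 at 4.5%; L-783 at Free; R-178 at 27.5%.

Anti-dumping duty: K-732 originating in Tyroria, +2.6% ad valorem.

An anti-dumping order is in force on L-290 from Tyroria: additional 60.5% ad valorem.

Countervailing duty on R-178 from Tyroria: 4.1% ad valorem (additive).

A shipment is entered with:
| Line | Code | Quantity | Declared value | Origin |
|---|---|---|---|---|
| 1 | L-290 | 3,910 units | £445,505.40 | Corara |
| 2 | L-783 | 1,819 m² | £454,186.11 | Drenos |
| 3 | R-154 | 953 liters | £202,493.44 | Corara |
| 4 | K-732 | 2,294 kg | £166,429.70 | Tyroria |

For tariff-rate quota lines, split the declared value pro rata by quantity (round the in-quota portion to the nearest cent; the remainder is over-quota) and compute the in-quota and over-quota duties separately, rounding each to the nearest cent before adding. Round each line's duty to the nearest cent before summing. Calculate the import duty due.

Line 1 (L-290, Corara, 3,910 units, £445,505.40):
Base rate for L-290 is £7.69/unit.
The additional-duty order on L-290 targets Tyroria, not Corara; it does not apply.
Duty = 3,910 × £7.69 = £30,067.90.
Line 2 (L-783, Drenos, 1,819 m², £454,186.11):
Base rate for L-783 is 14% + £3.42/m².
Origin Drenos qualifies under the Faroria–Drenos agreement and L-783 is covered: preferential rate Free applies instead.
Duty = £454,186.11 × 0% = £0.00.
Line 3 (R-154, Corara, 953 liters, £202,493.44):
Code R-154 is under a tariff-rate quota (threshold 721 liters). In-quota: 721 liters at 6%; over-quota: 232 liters at 16%.
Pro-rata value split: in-quota = £202,493.44 × 721/953 = £153,198.08; over-quota = £202,493.44 − £153,198.08 = £49,295.36.
In-quota duty = £153,198.08 × 6% = £9,191.88. Over-quota duty = £49,295.36 × 16% = £7,887.26.
Line duty = £9,191.88 + £7,887.26 = £17,079.14.
Line 4 (K-732, Tyroria, 2,294 kg, £166,429.70):
Base rate for K-732 is 13.5%.
K-732 has an FTA preferential rate, but origin Tyroria is not Drenos; base rate stands.
Additional duty on K-732 from Tyroria: +2.6%. Applied ad valorem rate: 13.5% + 2.6% = 16.1%.
Duty = £166,429.70 × 16.1% = £26,795.18.
Total = £30,067.90 + £0.00 + £17,079.14 + £26,795.18 = £73,942.22.

£73,942.22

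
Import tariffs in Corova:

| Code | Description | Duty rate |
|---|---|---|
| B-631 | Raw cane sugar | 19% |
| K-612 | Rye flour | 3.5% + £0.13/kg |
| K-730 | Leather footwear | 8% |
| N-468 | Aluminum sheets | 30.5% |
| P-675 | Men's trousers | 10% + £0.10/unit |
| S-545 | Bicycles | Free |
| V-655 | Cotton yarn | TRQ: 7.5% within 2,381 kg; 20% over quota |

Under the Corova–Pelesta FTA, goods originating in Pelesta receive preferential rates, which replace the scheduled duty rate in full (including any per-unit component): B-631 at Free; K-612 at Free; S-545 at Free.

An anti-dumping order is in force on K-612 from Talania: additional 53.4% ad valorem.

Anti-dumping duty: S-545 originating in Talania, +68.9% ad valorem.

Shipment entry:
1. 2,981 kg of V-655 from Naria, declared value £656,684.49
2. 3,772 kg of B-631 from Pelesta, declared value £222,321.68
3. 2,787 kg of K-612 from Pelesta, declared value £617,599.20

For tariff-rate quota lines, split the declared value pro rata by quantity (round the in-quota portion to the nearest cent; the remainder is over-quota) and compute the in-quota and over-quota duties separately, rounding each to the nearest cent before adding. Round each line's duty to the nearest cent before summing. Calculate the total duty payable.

Line 1 (V-655, Naria, 2,981 kg, £656,684.49):
Code V-655 is under a tariff-rate quota (threshold 2,381 kg). In-quota: 2,381 kg at 7.5%; over-quota: 600 kg at 20%.
Pro-rata value split: in-quota = £656,684.49 × 2,381/2,981 = £524,510.49; over-quota = £656,684.49 − £524,510.49 = £132,174.00.
In-quota duty = £524,510.49 × 7.5% = £39,338.29. Over-quota duty = £132,174.00 × 20% = £26,434.80.
Line duty = £39,338.29 + £26,434.80 = £65,773.09.
Line 2 (B-631, Pelesta, 3,772 kg, £222,321.68):
Base rate for B-631 is 19%.
Origin Pelesta qualifies under the Corova–Pelesta agreement and B-631 is covered: preferential rate Free applies instead.
Duty = £222,321.68 × 0% = £0.00.
Line 3 (K-612, Pelesta, 2,787 kg, £617,599.20):
Base rate for K-612 is 3.5% + £0.13/kg.
Origin Pelesta qualifies under the Corova–Pelesta agreement and K-612 is covered: preferential rate Free applies instead.
The additional-duty order on K-612 targets Talania, not Pelesta; it does not apply.
Duty = £617,599.20 × 0% = £0.00.
Total = £65,773.09 + £0.00 + £0.00 = £65,773.09.

£65,773.09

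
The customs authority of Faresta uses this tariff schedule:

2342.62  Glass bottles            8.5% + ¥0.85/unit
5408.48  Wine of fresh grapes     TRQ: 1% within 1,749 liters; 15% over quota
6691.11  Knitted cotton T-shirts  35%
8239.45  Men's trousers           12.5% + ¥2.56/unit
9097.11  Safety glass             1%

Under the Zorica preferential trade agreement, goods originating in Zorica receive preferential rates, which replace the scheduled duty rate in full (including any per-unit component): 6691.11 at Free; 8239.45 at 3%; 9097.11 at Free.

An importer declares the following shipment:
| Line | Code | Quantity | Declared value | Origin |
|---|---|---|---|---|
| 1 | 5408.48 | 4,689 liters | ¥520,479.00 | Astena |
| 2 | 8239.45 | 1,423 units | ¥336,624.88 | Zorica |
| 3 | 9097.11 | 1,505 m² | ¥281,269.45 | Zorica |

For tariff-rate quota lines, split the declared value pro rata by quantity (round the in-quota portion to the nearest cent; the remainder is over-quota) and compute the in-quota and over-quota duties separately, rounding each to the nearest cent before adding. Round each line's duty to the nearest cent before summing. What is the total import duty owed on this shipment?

¥60,991.14

Line 1 (5408.48, Astena, 4,689 liters, ¥520,479.00):
Code 5408.48 is under a tariff-rate quota (threshold 1,749 liters). In-quota: 1,749 liters at 1%; over-quota: 2,940 liters at 15%.
Pro-rata value split: in-quota = ¥520,479.00 × 1,749/4,689 = ¥194,139.00; over-quota = ¥520,479.00 − ¥194,139.00 = ¥326,340.00.
In-quota duty = ¥194,139.00 × 1% = ¥1,941.39. Over-quota duty = ¥326,340.00 × 15% = ¥48,951.00.
Line duty = ¥1,941.39 + ¥48,951.00 = ¥50,892.39.
Line 2 (8239.45, Zorica, 1,423 units, ¥336,624.88):
Base rate for 8239.45 is 12.5% + ¥2.56/unit.
Origin Zorica qualifies under the Faresta–Zorica agreement and 8239.45 is covered: preferential rate 3% applies instead.
Duty = ¥336,624.88 × 3% = ¥10,098.75.
Line 3 (9097.11, Zorica, 1,505 m², ¥281,269.45):
Base rate for 9097.11 is 1%.
Origin Zorica qualifies under the Faresta–Zorica agreement and 9097.11 is covered: preferential rate Free applies instead.
Duty = ¥281,269.45 × 0% = ¥0.00.
Total = ¥50,892.39 + ¥10,098.75 + ¥0.00 = ¥60,991.14.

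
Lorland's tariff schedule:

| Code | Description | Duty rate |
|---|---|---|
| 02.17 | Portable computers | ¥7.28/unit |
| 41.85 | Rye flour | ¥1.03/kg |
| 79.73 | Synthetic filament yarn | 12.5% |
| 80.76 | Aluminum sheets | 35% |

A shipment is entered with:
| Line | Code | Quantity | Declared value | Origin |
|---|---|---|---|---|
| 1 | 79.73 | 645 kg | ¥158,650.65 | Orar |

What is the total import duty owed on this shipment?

Line 1 (79.73, Orar, 645 kg, ¥158,650.65):
Base rate for 79.73 is 12.5%.
Duty = ¥158,650.65 × 12.5% = ¥19,831.33.

¥19,831.33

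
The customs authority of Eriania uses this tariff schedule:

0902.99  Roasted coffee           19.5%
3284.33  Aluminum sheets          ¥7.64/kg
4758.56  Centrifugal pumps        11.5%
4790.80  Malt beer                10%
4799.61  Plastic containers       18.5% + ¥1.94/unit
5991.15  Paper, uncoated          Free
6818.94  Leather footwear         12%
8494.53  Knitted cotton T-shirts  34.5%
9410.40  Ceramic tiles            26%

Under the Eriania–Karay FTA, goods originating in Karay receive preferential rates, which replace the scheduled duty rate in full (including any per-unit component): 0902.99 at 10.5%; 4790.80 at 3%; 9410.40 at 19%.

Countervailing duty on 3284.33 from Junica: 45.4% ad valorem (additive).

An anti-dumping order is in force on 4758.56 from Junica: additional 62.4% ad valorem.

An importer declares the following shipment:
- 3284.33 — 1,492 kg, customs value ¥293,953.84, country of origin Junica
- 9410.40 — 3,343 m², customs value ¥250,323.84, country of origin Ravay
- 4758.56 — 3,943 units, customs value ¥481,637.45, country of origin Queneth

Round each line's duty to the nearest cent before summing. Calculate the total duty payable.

¥265,326.43

Line 1 (3284.33, Junica, 1,492 kg, ¥293,953.84):
Base rate for 3284.33 is ¥7.64/kg.
Additional duty on 3284.33 from Junica: +45.4% ad valorem. Applied ad valorem rate = 45.4%.
Duty = ¥293,953.84 × 45.4% + 1,492 × ¥7.64 = ¥144,853.92.
Line 2 (9410.40, Ravay, 3,343 m², ¥250,323.84):
Base rate for 9410.40 is 26%.
9410.40 has an FTA preferential rate, but origin Ravay is not Karay; base rate stands.
Duty = ¥250,323.84 × 26% = ¥65,084.20.
Line 3 (4758.56, Queneth, 3,943 units, ¥481,637.45):
Base rate for 4758.56 is 11.5%.
The additional-duty order on 4758.56 targets Junica, not Queneth; it does not apply.
Duty = ¥481,637.45 × 11.5% = ¥55,388.31.
Total = ¥144,853.92 + ¥65,084.20 + ¥55,388.31 = ¥265,326.43.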